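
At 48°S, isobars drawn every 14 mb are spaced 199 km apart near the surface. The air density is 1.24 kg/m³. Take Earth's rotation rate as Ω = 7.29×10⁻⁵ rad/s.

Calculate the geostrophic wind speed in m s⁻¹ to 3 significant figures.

52.4 m s⁻¹

Coriolis parameter at 48°S:
f = 2Ω sin φ = 2 × 7.29×10⁻⁵ × sin 48° = 1.08×10⁻⁴ s⁻¹
Pressure gradient: |∂P/∂n| = 1400 Pa / 199000 m = 7.04×10⁻³ Pa/m
Geostrophic balance (pressure-gradient force = Coriolis force):
V_g = (1/(fρ)) |∂P/∂n| = 7.04×10⁻³ / (1.08×10⁻⁴ × 1.24) = 52.4 m/s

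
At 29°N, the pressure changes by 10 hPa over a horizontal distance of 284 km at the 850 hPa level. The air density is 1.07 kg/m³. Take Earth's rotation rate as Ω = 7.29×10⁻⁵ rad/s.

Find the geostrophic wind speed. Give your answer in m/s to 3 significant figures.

Coriolis parameter at 29°N:
f = 2Ω sin φ = 2 × 7.29×10⁻⁵ × sin 29° = 7.07×10⁻⁵ s⁻¹
Pressure gradient: |∂P/∂n| = 1000 Pa / 284000 m = 3.52×10⁻³ Pa/m
Geostrophic balance (pressure-gradient force = Coriolis force):
V_g = (1/(fρ)) |∂P/∂n| = 3.52×10⁻³ / (7.07×10⁻⁵ × 1.07) = 46.6 m/s

46.6 m/s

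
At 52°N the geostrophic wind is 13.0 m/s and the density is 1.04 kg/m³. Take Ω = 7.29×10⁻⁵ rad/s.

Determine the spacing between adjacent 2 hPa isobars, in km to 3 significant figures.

129 km

Coriolis parameter at 52°N:
f = 2Ω sin φ = 2 × 7.29×10⁻⁵ × sin 52° = 1.15×10⁻⁴ s⁻¹
Geostrophic balance rearranged: |∂P/∂n| = f ρ V_g
|∂P/∂n| = 1.15×10⁻⁴ × 1.04 × 13.0 = 1.55×10⁻³ Pa/m
Isobar spacing: Δn = ΔP/|∂P/∂n| = 200 Pa / 1.55×10⁻³ Pa/m = 128755 m ≈ 129 km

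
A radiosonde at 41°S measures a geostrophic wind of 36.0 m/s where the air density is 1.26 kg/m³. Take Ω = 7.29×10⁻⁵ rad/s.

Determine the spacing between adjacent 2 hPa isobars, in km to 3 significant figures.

Coriolis parameter at 41°S:
f = 2Ω sin φ = 2 × 7.29×10⁻⁵ × sin 41° = 9.57×10⁻⁵ s⁻¹
Geostrophic balance rearranged: |∂P/∂n| = f ρ V_g
|∂P/∂n| = 9.57×10⁻⁵ × 1.26 × 36.0 = 4.34×10⁻³ Pa/m
Isobar spacing: Δn = ΔP/|∂P/∂n| = 200 Pa / 4.34×10⁻³ Pa/m = 46095 m ≈ 46.1 km

46.1 km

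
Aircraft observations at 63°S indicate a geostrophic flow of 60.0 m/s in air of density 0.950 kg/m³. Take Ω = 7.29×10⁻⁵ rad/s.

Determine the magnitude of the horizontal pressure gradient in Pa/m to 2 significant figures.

7.4×10⁻³ Pa/m

Coriolis parameter at 63°S:
f = 2Ω sin φ = 2 × 7.29×10⁻⁵ × sin 63° = 1.30×10⁻⁴ s⁻¹
Geostrophic balance rearranged: |∂P/∂n| = f ρ V_g
|∂P/∂n| = 1.30×10⁻⁴ × 0.950 × 60.0 = 7.40×10⁻³ Pa/m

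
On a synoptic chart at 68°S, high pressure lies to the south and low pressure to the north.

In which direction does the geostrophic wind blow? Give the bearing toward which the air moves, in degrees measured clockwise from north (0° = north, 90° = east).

270°

The pressure-gradient force points toward the north (bearing 000°).
Geostrophic balance: in the Southern Hemisphere the Coriolis force deflects motion to the left, so the geostrophic wind blows 90° to the left of the pressure-gradient force (low pressure on the right).
Rotating 000° by 90° counterclockwise gives 270° — the wind blows toward the west.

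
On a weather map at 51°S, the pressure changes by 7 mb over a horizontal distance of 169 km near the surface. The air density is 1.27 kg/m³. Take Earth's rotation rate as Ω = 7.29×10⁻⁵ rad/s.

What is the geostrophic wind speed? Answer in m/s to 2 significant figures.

Coriolis parameter at 51°S:
f = 2Ω sin φ = 2 × 7.29×10⁻⁵ × sin 51° = 1.13×10⁻⁴ s⁻¹
Pressure gradient: |∂P/∂n| = 700 Pa / 169000 m = 4.14×10⁻³ Pa/m
Geostrophic balance (pressure-gradient force = Coriolis force):
V_g = (1/(fρ)) |∂P/∂n| = 4.14×10⁻³ / (1.13×10⁻⁴ × 1.27) = 28.8 m/s

29 m/s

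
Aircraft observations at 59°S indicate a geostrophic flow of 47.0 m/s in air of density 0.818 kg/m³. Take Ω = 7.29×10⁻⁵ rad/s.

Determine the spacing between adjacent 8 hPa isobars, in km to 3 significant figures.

Coriolis parameter at 59°S:
f = 2Ω sin φ = 2 × 7.29×10⁻⁵ × sin 59° = 1.25×10⁻⁴ s⁻¹
Geostrophic balance rearranged: |∂P/∂n| = f ρ V_g
|∂P/∂n| = 1.25×10⁻⁴ × 0.818 × 47.0 = 4.80×10⁻³ Pa/m
Isobar spacing: Δn = ΔP/|∂P/∂n| = 800 Pa / 4.80×10⁻³ Pa/m = 166501 m ≈ 167 km

167 km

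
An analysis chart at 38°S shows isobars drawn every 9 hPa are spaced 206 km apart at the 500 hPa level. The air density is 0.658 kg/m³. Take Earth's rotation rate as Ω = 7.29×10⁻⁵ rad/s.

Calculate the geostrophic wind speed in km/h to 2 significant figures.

Coriolis parameter at 38°S:
f = 2Ω sin φ = 2 × 7.29×10⁻⁵ × sin 38° = 8.98×10⁻⁵ s⁻¹
Pressure gradient: |∂P/∂n| = 900 Pa / 206000 m = 4.37×10⁻³ Pa/m
Geostrophic balance (pressure-gradient force = Coriolis force):
V_g = (1/(fρ)) |∂P/∂n| = 4.37×10⁻³ / (8.98×10⁻⁵ × 0.658) = 74.0 m/s
Converting: 74.0 m/s × 3.6 = 270 km/h

270 km/h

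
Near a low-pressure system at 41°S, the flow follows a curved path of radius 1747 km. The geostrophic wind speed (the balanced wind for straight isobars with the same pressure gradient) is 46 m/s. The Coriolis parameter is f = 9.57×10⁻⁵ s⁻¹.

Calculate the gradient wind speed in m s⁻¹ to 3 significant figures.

37.6 m s⁻¹

Around a low, centrifugal force acts outward with Coriolis, so pressure-gradient force balances both:
(1/ρ)|∂P/∂n| = fV + V²/R  →  V² + fR·V − fR·V_g = 0
With fR = 9.57×10⁻⁵ × 1747×10³ m = 167 m/s:
V = [−fR + √((fR)² + 4 fR V_g)]/2 = [−167 + √(167² + 4×167×46)]/2 = 37.6 m/s
Subgeostrophic (V < V_g = 46 m/s), as expected around a low.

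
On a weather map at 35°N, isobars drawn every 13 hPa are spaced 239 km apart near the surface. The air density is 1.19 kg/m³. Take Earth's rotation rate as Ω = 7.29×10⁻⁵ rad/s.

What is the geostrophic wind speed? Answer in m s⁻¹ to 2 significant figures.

55 m s⁻¹

Coriolis parameter at 35°N:
f = 2Ω sin φ = 2 × 7.29×10⁻⁵ × sin 35° = 8.36×10⁻⁵ s⁻¹
Pressure gradient: |∂P/∂n| = 1300 Pa / 239000 m = 5.44×10⁻³ Pa/m
Geostrophic balance (pressure-gradient force = Coriolis force):
V_g = (1/(fρ)) |∂P/∂n| = 5.44×10⁻³ / (8.36×10⁻⁵ × 1.19) = 54.7 m/s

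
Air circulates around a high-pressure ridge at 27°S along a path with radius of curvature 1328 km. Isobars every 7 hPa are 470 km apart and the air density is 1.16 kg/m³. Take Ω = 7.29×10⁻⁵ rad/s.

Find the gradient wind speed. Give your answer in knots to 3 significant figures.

56.2 knots

Coriolis parameter at 27°S:
f = 2Ω sin φ = 2 × 7.29×10⁻⁵ × sin 27° = 6.62×10⁻⁵ s⁻¹
Pressure gradient: |∂P/∂n| = 700 Pa / 470000 m = 1.49×10⁻³ Pa/m
Geostrophic speed: V_g = |∂P/∂n|/(fρ) = 1.49×10⁻³/(6.62×10⁻⁵ × 1.16) = 19.4 m/s
Around a high, pressure-gradient force acts outward with centrifugal, so Coriolis balances both:
fV = (1/ρ)|∂P/∂n| + V²/R  →  V² − fR·V + fR·V_g = 0
With fR = 6.62×10⁻⁵ × 1328×10³ m = 87.9 m/s:
V = [fR − √((fR)² − 4 fR V_g)]/2 = [87.9 − √(87.9² − 4×87.9×19.4)]/2 = 28.9 m/s
Supergeostrophic (V > V_g = 19.4 m/s), as expected around a high.
Converting: 28.9 m/s × 1.944 = 56.2 knots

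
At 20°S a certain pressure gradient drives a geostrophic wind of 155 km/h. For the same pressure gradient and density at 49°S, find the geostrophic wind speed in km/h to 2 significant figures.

70 km/h

With the same pressure gradient and density, V_g ∝ 1/f ∝ 1/sin φ.
V₂ = V₁ · sin φ₁ / sin φ₂ = 155 × sin 20° / sin 49°
V₂ = 155 × 0.3420/0.7547 = 70 km/h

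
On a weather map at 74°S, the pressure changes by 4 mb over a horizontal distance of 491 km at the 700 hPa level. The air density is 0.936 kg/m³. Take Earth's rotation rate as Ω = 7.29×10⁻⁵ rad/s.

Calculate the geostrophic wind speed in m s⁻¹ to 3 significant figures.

Coriolis parameter at 74°S:
f = 2Ω sin φ = 2 × 7.29×10⁻⁵ × sin 74° = 1.40×10⁻⁴ s⁻¹
Pressure gradient: |∂P/∂n| = 400 Pa / 491000 m = 8.15×10⁻⁴ Pa/m
Geostrophic balance (pressure-gradient force = Coriolis force):
V_g = (1/(fρ)) |∂P/∂n| = 8.15×10⁻⁴ / (1.40×10⁻⁴ × 0.936) = 6.21 m/s

6.21 m s⁻¹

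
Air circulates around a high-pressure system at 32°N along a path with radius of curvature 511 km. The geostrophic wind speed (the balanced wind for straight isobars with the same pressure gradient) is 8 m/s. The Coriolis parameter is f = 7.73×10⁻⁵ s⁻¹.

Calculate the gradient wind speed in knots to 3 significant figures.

Around a high, pressure-gradient force acts outward with centrifugal, so Coriolis balances both:
fV = (1/ρ)|∂P/∂n| + V²/R  →  V² − fR·V + fR·V_g = 0
With fR = 7.73×10⁻⁵ × 511×10³ m = 39.5 m/s:
V = [fR − √((fR)² − 4 fR V_g)]/2 = [39.5 − √(39.5² − 4×39.5×8)]/2 = 11.1 m/s
Supergeostrophic (V > V_g = 8 m/s), as expected around a high.
Converting: 11.1 m/s × 1.944 = 21.7 knots

21.7 knots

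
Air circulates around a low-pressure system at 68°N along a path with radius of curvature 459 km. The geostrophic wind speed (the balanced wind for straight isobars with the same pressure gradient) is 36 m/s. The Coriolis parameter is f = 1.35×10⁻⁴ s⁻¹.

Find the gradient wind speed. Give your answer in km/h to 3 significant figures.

Around a low, centrifugal force acts outward with Coriolis, so pressure-gradient force balances both:
(1/ρ)|∂P/∂n| = fV + V²/R  →  V² + fR·V − fR·V_g = 0
With fR = 1.35×10⁻⁴ × 459×10³ m = 62.0 m/s:
V = [−fR + √((fR)² + 4 fR V_g)]/2 = [−62.0 + √(62.0² + 4×62.0×36)]/2 = 25.5 m/s
Subgeostrophic (V < V_g = 36 m/s), as expected around a low.
Converting: 25.5 m/s × 3.6 = 91.8 km/h

91.8 km/h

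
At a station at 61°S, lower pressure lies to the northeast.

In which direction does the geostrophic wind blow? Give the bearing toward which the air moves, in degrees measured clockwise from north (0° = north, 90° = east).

315°

The pressure-gradient force points toward the northeast (bearing 045°).
Geostrophic balance: in the Southern Hemisphere the Coriolis force deflects motion to the left, so the geostrophic wind blows 90° to the left of the pressure-gradient force (low pressure on the right).
Rotating 045° by 90° counterclockwise gives 315° — the wind blows toward the northwest.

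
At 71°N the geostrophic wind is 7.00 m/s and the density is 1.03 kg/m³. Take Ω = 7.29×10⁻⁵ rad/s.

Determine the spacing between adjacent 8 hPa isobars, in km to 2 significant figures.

Coriolis parameter at 71°N:
f = 2Ω sin φ = 2 × 7.29×10⁻⁵ × sin 71° = 1.38×10⁻⁴ s⁻¹
Geostrophic balance rearranged: |∂P/∂n| = f ρ V_g
|∂P/∂n| = 1.38×10⁻⁴ × 1.03 × 7.00 = 9.94×10⁻⁴ Pa/m
Isobar spacing: Δn = ΔP/|∂P/∂n| = 800 Pa / 9.94×10⁻⁴ Pa/m = 804873 m ≈ 800 km

800 km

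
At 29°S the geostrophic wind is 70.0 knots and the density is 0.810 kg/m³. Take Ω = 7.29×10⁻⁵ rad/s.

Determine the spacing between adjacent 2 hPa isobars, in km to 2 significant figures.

97 km

Coriolis parameter at 29°S:
f = 2Ω sin φ = 2 × 7.29×10⁻⁵ × sin 29° = 7.07×10⁻⁵ s⁻¹
Wind speed in SI: 70.0 knots = 36.0 m/s
Geostrophic balance rearranged: |∂P/∂n| = f ρ V_g
|∂P/∂n| = 7.07×10⁻⁵ × 0.810 × 36.0 = 2.06×10⁻³ Pa/m
Isobar spacing: Δn = ΔP/|∂P/∂n| = 200 Pa / 2.06×10⁻³ Pa/m = 97002 m ≈ 97 km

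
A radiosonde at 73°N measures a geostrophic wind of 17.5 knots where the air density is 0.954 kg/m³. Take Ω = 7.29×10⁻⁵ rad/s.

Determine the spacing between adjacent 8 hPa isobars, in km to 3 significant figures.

668 km

Coriolis parameter at 73°N:
f = 2Ω sin φ = 2 × 7.29×10⁻⁵ × sin 73° = 1.39×10⁻⁴ s⁻¹
Wind speed in SI: 17.5 knots = 9.00 m/s
Geostrophic balance rearranged: |∂P/∂n| = f ρ V_g
|∂P/∂n| = 1.39×10⁻⁴ × 0.954 × 9.00 = 1.20×10⁻³ Pa/m
Isobar spacing: Δn = ΔP/|∂P/∂n| = 800 Pa / 1.20×10⁻³ Pa/m = 668054 m ≈ 668 km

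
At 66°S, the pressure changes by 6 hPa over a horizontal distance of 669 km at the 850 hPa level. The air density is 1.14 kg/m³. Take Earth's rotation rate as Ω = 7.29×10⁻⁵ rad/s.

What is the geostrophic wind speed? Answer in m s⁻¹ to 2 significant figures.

Coriolis parameter at 66°S:
f = 2Ω sin φ = 2 × 7.29×10⁻⁵ × sin 66° = 1.33×10⁻⁴ s⁻¹
Pressure gradient: |∂P/∂n| = 600 Pa / 669000 m = 8.97×10⁻⁴ Pa/m
Geostrophic balance (pressure-gradient force = Coriolis force):
V_g = (1/(fρ)) |∂P/∂n| = 8.97×10⁻⁴ / (1.33×10⁻⁴ × 1.14) = 5.91 m/s

5.9 m s⁻¹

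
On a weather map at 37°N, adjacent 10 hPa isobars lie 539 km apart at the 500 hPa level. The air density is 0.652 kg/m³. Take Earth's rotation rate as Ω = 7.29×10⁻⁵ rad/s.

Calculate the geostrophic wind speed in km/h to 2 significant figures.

Coriolis parameter at 37°N:
f = 2Ω sin φ = 2 × 7.29×10⁻⁵ × sin 37° = 8.77×10⁻⁵ s⁻¹
Pressure gradient: |∂P/∂n| = 1000 Pa / 539000 m = 1.86×10⁻³ Pa/m
Geostrophic balance (pressure-gradient force = Coriolis force):
V_g = (1/(fρ)) |∂P/∂n| = 1.86×10⁻³ / (8.77×10⁻⁵ × 0.652) = 32.4 m/s
Converting: 32.4 m/s × 3.6 = 120 km/h

120 km/h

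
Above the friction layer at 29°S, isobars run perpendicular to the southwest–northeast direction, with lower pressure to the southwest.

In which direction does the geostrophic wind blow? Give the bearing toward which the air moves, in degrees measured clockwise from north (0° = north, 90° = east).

135°

The pressure-gradient force points toward the southwest (bearing 225°).
Geostrophic balance: in the Southern Hemisphere the Coriolis force deflects motion to the left, so the geostrophic wind blows 90° to the left of the pressure-gradient force (low pressure on the right).
Rotating 225° by 90° counterclockwise gives 135° — the wind blows toward the southeast.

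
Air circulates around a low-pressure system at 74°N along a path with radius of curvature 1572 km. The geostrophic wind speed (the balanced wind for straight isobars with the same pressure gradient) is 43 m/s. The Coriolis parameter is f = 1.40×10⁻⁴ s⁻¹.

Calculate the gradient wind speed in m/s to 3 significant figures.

Around a low, centrifugal force acts outward with Coriolis, so pressure-gradient force balances both:
(1/ρ)|∂P/∂n| = fV + V²/R  →  V² + fR·V − fR·V_g = 0
With fR = 1.40×10⁻⁴ × 1572×10³ m = 220 m/s:
V = [−fR + √((fR)² + 4 fR V_g)]/2 = [−220 + √(220² + 4×220×43)]/2 = 36.8 m/s
Subgeostrophic (V < V_g = 43 m/s), as expected around a low.

36.8 m/s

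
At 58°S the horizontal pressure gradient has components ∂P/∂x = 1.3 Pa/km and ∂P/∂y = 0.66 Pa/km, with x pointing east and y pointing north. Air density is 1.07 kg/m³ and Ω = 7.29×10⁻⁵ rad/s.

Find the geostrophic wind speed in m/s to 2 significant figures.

11 m/s

Coriolis parameter at 58°S:
f = 2Ω sin φ = 2 × 7.29×10⁻⁵ × sin 58° = 1.24×10⁻⁴ s⁻¹
In the Southern Hemisphere f is negative: f = −1.24×10⁻⁴ s⁻¹.
Component geostrophic relations (x east, y north):
u_g = −(1/(fρ)) ∂P/∂y,  v_g = (1/(fρ)) ∂P/∂x
u_g = −(0.66×10⁻³)/(−1.24×10⁻⁴ × 1.07) = 4.99 m/s;  v_g = (1.3×10⁻³)/(−1.24×10⁻⁴ × 1.07) = −9.83 m/s
|V_g| = √(u_g² + v_g²) = 11.0 m/s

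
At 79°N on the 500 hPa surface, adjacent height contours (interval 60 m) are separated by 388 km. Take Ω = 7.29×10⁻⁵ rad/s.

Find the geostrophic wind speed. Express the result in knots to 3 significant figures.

20.6 knots

Coriolis parameter at 79°N:
f = 2Ω sin φ = 2 × 7.29×10⁻⁵ × sin 79° = 1.43×10⁻⁴ s⁻¹
Height gradient: |∂Z/∂n| = 60 m / 388000 m = 1.55×10⁻⁴
On a pressure surface, geostrophic balance gives V_g = (g/f)|∂Z/∂n|:
V_g = 9.81 × 1.55×10⁻⁴ / 1.43×10⁻⁴ = 10.6 m/s
Converting: 10.6 m/s × 1.944 = 20.6 knots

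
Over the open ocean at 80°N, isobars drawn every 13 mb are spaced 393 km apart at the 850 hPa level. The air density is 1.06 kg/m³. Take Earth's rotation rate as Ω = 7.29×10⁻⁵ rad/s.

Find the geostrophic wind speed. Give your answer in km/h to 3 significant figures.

Coriolis parameter at 80°N:
f = 2Ω sin φ = 2 × 7.29×10⁻⁵ × sin 80° = 1.44×10⁻⁴ s⁻¹
Pressure gradient: |∂P/∂n| = 1300 Pa / 393000 m = 3.31×10⁻³ Pa/m
Geostrophic balance (pressure-gradient force = Coriolis force):
V_g = (1/(fρ)) |∂P/∂n| = 3.31×10⁻³ / (1.44×10⁻⁴ × 1.06) = 21.7 m/s
Converting: 21.7 m/s × 3.6 = 78.2 km/h

78.2 km/h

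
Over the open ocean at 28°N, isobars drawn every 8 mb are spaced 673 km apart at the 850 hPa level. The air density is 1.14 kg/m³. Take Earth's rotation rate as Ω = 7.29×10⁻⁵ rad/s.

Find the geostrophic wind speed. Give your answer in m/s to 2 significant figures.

15 m/s

Coriolis parameter at 28°N:
f = 2Ω sin φ = 2 × 7.29×10⁻⁵ × sin 28° = 6.84×10⁻⁵ s⁻¹
Pressure gradient: |∂P/∂n| = 800 Pa / 673000 m = 1.19×10⁻³ Pa/m
Geostrophic balance (pressure-gradient force = Coriolis force):
V_g = (1/(fρ)) |∂P/∂n| = 1.19×10⁻³ / (6.84×10⁻⁵ × 1.14) = 15.2 m/s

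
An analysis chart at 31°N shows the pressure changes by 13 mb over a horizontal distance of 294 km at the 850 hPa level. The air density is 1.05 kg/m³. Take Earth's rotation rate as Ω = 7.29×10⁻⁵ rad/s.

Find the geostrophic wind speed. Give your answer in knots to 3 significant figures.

Coriolis parameter at 31°N:
f = 2Ω sin φ = 2 × 7.29×10⁻⁵ × sin 31° = 7.51×10⁻⁵ s⁻¹
Pressure gradient: |∂P/∂n| = 1300 Pa / 294000 m = 4.42×10⁻³ Pa/m
Geostrophic balance (pressure-gradient force = Coriolis force):
V_g = (1/(fρ)) |∂P/∂n| = 4.42×10⁻³ / (7.51×10⁻⁵ × 1.05) = 56.1 m/s
Converting: 56.1 m/s × 1.944 = 109 knots

109 knots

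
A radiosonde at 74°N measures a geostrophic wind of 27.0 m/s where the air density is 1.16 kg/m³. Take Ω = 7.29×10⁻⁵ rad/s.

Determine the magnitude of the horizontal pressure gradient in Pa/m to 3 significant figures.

4.39×10⁻³ Pa/m

Coriolis parameter at 74°N:
f = 2Ω sin φ = 2 × 7.29×10⁻⁵ × sin 74° = 1.40×10⁻⁴ s⁻¹
Geostrophic balance rearranged: |∂P/∂n| = f ρ V_g
|∂P/∂n| = 1.40×10⁻⁴ × 1.16 × 27.0 = 4.39×10⁻³ Pa/m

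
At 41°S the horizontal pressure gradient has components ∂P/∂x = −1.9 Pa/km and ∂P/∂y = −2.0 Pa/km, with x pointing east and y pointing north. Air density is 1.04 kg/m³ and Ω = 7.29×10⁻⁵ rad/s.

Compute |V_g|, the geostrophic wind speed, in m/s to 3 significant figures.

27.7 m/s

Coriolis parameter at 41°S:
f = 2Ω sin φ = 2 × 7.29×10⁻⁵ × sin 41° = 9.57×10⁻⁵ s⁻¹
In the Southern Hemisphere f is negative: f = −9.57×10⁻⁵ s⁻¹.
Component geostrophic relations (x east, y north):
u_g = −(1/(fρ)) ∂P/∂y,  v_g = (1/(fρ)) ∂P/∂x
u_g = −(−2.0×10⁻³)/(−9.57×10⁻⁵ × 1.04) = −20.1 m/s;  v_g = (−1.9×10⁻³)/(−9.57×10⁻⁵ × 1.04) = 19.1 m/s
|V_g| = √(u_g² + v_g²) = 27.7 m/s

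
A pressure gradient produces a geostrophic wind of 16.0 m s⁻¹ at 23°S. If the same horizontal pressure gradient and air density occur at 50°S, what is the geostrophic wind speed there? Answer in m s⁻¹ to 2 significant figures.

8.2 m s⁻¹

With the same pressure gradient and density, V_g ∝ 1/f ∝ 1/sin φ.
V₂ = V₁ · sin φ₁ / sin φ₂ = 16.0 × sin 23° / sin 50°
V₂ = 16.0 × 0.3907/0.7660 = 8.2 m s⁻¹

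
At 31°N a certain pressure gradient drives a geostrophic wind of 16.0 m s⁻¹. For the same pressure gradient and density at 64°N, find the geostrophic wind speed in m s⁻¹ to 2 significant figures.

With the same pressure gradient and density, V_g ∝ 1/f ∝ 1/sin φ.
V₂ = V₁ · sin φ₁ / sin φ₂ = 16.0 × sin 31° / sin 64°
V₂ = 16.0 × 0.5150/0.8988 = 9.2 m s⁻¹

9.2 m s⁻¹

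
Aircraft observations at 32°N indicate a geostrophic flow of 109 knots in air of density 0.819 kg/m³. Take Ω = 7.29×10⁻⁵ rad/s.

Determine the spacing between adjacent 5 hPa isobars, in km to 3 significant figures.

Coriolis parameter at 32°N:
f = 2Ω sin φ = 2 × 7.29×10⁻⁵ × sin 32° = 7.73×10⁻⁵ s⁻¹
Wind speed in SI: 109 knots = 56.1 m/s
Geostrophic balance rearranged: |∂P/∂n| = f ρ V_g
|∂P/∂n| = 7.73×10⁻⁵ × 0.819 × 56.1 = 3.55×10⁻³ Pa/m
Isobar spacing: Δn = ΔP/|∂P/∂n| = 500 Pa / 3.55×10⁻³ Pa/m = 140914 m ≈ 141 km

141 km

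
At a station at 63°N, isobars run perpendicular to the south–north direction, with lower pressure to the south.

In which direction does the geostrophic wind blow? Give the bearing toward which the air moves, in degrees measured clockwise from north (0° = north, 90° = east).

270°

The pressure-gradient force points toward the south (bearing 180°).
Geostrophic balance: in the Northern Hemisphere the Coriolis force deflects motion to the right, so the geostrophic wind blows 90° to the right of the pressure-gradient force (low pressure on the left).
Rotating 180° by 90° clockwise gives 270° — the wind blows toward the west.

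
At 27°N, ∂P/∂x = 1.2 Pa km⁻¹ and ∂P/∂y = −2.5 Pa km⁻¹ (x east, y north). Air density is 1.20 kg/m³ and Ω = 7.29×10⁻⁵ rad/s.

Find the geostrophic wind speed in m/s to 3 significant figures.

34.9 m/s

Coriolis parameter at 27°N:
f = 2Ω sin φ = 2 × 7.29×10⁻⁵ × sin 27° = 6.62×10⁻⁵ s⁻¹
Component geostrophic relations (x east, y north):
u_g = −(1/(fρ)) ∂P/∂y,  v_g = (1/(fρ)) ∂P/∂x
u_g = −(−2.5×10⁻³)/(6.62×10⁻⁵ × 1.20) = 31.5 m/s;  v_g = (1.2×10⁻³)/(6.62×10⁻⁵ × 1.20) = 15.1 m/s
|V_g| = √(u_g² + v_g²) = 34.9 m/s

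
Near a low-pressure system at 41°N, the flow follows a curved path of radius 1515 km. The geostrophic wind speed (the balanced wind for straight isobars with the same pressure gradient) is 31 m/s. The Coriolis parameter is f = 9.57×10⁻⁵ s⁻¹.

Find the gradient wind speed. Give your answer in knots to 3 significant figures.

Around a low, centrifugal force acts outward with Coriolis, so pressure-gradient force balances both:
(1/ρ)|∂P/∂n| = fV + V²/R  →  V² + fR·V − fR·V_g = 0
With fR = 9.57×10⁻⁵ × 1515×10³ m = 145 m/s:
V = [−fR + √((fR)² + 4 fR V_g)]/2 = [−145 + √(145² + 4×145×31)]/2 = 26.2 m/s
Subgeostrophic (V < V_g = 31 m/s), as expected around a low.
Converting: 26.2 m/s × 1.944 = 51.0 knots

51.0 knots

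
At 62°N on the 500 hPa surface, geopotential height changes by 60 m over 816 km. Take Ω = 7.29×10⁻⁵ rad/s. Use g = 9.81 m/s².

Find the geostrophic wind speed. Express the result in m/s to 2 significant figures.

Coriolis parameter at 62°N:
f = 2Ω sin φ = 2 × 7.29×10⁻⁵ × sin 62° = 1.29×10⁻⁴ s⁻¹
Height gradient: |∂Z/∂n| = 60 m / 816000 m = 7.35×10⁻⁵
On a pressure surface, geostrophic balance gives V_g = (g/f)|∂Z/∂n|:
V_g = 9.81 × 7.35×10⁻⁵ / 1.29×10⁻⁴ = 5.60 m/s

5.6 m/s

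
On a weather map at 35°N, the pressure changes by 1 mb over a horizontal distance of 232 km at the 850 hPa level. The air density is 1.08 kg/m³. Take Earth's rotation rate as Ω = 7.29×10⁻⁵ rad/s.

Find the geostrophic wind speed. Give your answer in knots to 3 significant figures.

Coriolis parameter at 35°N:
f = 2Ω sin φ = 2 × 7.29×10⁻⁵ × sin 35° = 8.36×10⁻⁵ s⁻¹
Pressure gradient: |∂P/∂n| = 100 Pa / 232000 m = 4.31×10⁻⁴ Pa/m
Geostrophic balance (pressure-gradient force = Coriolis force):
V_g = (1/(fρ)) |∂P/∂n| = 4.31×10⁻⁴ / (8.36×10⁻⁵ × 1.08) = 4.77 m/s
Converting: 4.77 m/s × 1.944 = 9.28 knots

9.28 knots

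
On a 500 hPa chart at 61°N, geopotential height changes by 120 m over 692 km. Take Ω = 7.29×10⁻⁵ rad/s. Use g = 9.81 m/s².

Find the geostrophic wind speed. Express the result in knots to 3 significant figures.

25.9 knots

Coriolis parameter at 61°N:
f = 2Ω sin φ = 2 × 7.29×10⁻⁵ × sin 61° = 1.28×10⁻⁴ s⁻¹
Height gradient: |∂Z/∂n| = 120 m / 692000 m = 1.73×10⁻⁴
On a pressure surface, geostrophic balance gives V_g = (g/f)|∂Z/∂n|:
V_g = 9.81 × 1.73×10⁻⁴ / 1.28×10⁻⁴ = 13.3 m/s
Converting: 13.3 m/s × 1.944 = 25.9 knots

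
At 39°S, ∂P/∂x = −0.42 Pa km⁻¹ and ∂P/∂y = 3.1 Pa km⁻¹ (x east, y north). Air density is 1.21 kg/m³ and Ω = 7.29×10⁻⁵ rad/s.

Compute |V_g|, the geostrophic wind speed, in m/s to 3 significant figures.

28.2 m/s

Coriolis parameter at 39°S:
f = 2Ω sin φ = 2 × 7.29×10⁻⁵ × sin 39° = 9.18×10⁻⁵ s⁻¹
In the Southern Hemisphere f is negative: f = −9.18×10⁻⁵ s⁻¹.
Component geostrophic relations (x east, y north):
u_g = −(1/(fρ)) ∂P/∂y,  v_g = (1/(fρ)) ∂P/∂x
u_g = −(3.1×10⁻³)/(−9.18×10⁻⁵ × 1.21) = 27.9 m/s;  v_g = (−0.42×10⁻³)/(−9.18×10⁻⁵ × 1.21) = 3.78 m/s
|V_g| = √(u_g² + v_g²) = 28.2 m/s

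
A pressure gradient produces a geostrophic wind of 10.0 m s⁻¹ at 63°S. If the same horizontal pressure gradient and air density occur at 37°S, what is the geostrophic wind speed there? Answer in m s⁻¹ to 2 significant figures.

With the same pressure gradient and density, V_g ∝ 1/f ∝ 1/sin φ.
V₂ = V₁ · sin φ₁ / sin φ₂ = 10.0 × sin 63° / sin 37°
V₂ = 10.0 × 0.8910/0.6018 = 15 m s⁻¹

15 m s⁻¹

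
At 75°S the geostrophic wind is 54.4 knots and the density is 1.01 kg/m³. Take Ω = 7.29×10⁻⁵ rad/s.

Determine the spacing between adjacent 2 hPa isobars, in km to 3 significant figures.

Coriolis parameter at 75°S:
f = 2Ω sin φ = 2 × 7.29×10⁻⁵ × sin 75° = 1.41×10⁻⁴ s⁻¹
Wind speed in SI: 54.4 knots = 28.0 m/s
Geostrophic balance rearranged: |∂P/∂n| = f ρ V_g
|∂P/∂n| = 1.41×10⁻⁴ × 1.01 × 28.0 = 3.98×10⁻³ Pa/m
Isobar spacing: Δn = ΔP/|∂P/∂n| = 200 Pa / 3.98×10⁻³ Pa/m = 50242 m ≈ 50.2 km

50.2 km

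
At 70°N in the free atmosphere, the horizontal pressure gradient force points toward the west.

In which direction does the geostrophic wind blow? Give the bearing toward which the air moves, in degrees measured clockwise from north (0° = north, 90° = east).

000°

The pressure-gradient force points toward the west (bearing 270°).
Geostrophic balance: in the Northern Hemisphere the Coriolis force deflects motion to the right, so the geostrophic wind blows 90° to the right of the pressure-gradient force (low pressure on the left).
Rotating 270° by 90° clockwise gives 000° — the wind blows toward the north.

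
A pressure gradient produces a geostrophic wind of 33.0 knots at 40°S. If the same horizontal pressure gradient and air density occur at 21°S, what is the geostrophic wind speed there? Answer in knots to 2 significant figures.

59 knots

With the same pressure gradient and density, V_g ∝ 1/f ∝ 1/sin φ.
V₂ = V₁ · sin φ₁ / sin φ₂ = 33.0 × sin 40° / sin 21°
V₂ = 33.0 × 0.6428/0.3584 = 59 knots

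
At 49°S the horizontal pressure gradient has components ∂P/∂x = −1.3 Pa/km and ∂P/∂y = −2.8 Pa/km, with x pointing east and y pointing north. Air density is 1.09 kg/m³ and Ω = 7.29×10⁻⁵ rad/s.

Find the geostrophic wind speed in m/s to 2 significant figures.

26 m/s

Coriolis parameter at 49°S:
f = 2Ω sin φ = 2 × 7.29×10⁻⁵ × sin 49° = 1.10×10⁻⁴ s⁻¹
In the Southern Hemisphere f is negative: f = −1.10×10⁻⁴ s⁻¹.
Component geostrophic relations (x east, y north):
u_g = −(1/(fρ)) ∂P/∂y,  v_g = (1/(fρ)) ∂P/∂x
u_g = −(−2.8×10⁻³)/(−1.10×10⁻⁴ × 1.09) = −23.3 m/s;  v_g = (−1.3×10⁻³)/(−1.10×10⁻⁴ × 1.09) = 10.8 m/s
|V_g| = √(u_g² + v_g²) = 25.7 m/s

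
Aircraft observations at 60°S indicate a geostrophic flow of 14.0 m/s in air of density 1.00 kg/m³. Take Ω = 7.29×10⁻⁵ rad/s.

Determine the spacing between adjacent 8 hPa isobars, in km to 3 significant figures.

453 km

Coriolis parameter at 60°S:
f = 2Ω sin φ = 2 × 7.29×10⁻⁵ × sin 60° = 1.26×10⁻⁴ s⁻¹
Geostrophic balance rearranged: |∂P/∂n| = f ρ V_g
|∂P/∂n| = 1.26×10⁻⁴ × 1.00 × 14.0 = 1.77×10⁻³ Pa/m
Isobar spacing: Δn = ΔP/|∂P/∂n| = 800 Pa / 1.77×10⁻³ Pa/m = 452558 m ≈ 453 km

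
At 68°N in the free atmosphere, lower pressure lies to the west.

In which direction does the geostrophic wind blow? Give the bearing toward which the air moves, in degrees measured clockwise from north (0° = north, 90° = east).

The pressure-gradient force points toward the west (bearing 270°).
Geostrophic balance: in the Northern Hemisphere the Coriolis force deflects motion to the right, so the geostrophic wind blows 90° to the right of the pressure-gradient force (low pressure on the left).
Rotating 270° by 90° clockwise gives 000° — the wind blows toward the north.

000°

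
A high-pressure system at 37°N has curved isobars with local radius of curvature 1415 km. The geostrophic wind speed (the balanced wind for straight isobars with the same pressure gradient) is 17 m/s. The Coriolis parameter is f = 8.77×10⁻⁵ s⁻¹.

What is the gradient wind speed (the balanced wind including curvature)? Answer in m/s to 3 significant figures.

20.3 m/s

Around a high, pressure-gradient force acts outward with centrifugal, so Coriolis balances both:
fV = (1/ρ)|∂P/∂n| + V²/R  →  V² − fR·V + fR·V_g = 0
With fR = 8.77×10⁻⁵ × 1415×10³ m = 124 m/s:
V = [fR − √((fR)² − 4 fR V_g)]/2 = [124 − √(124² − 4×124×17)]/2 = 20.3 m/s
Supergeostrophic (V > V_g = 17 m/s), as expected around a high.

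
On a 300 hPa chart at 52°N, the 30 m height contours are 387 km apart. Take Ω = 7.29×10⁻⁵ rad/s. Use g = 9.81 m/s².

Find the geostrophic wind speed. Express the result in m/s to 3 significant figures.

6.62 m/s

Coriolis parameter at 52°N:
f = 2Ω sin φ = 2 × 7.29×10⁻⁵ × sin 52° = 1.15×10⁻⁴ s⁻¹
Height gradient: |∂Z/∂n| = 30 m / 387000 m = 7.75×10⁻⁵
On a pressure surface, geostrophic balance gives V_g = (g/f)|∂Z/∂n|:
V_g = 9.81 × 7.75×10⁻⁵ / 1.15×10⁻⁴ = 6.62 m/s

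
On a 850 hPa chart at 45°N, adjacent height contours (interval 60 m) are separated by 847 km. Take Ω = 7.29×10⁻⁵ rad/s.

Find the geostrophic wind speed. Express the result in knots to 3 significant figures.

13.1 knots

Coriolis parameter at 45°N:
f = 2Ω sin φ = 2 × 7.29×10⁻⁵ × sin 45° = 1.03×10⁻⁴ s⁻¹
Height gradient: |∂Z/∂n| = 60 m / 847000 m = 7.08×10⁻⁵
On a pressure surface, geostrophic balance gives V_g = (g/f)|∂Z/∂n|:
V_g = 9.81 × 7.08×10⁻⁵ / 1.03×10⁻⁴ = 6.74 m/s
Converting: 6.74 m/s × 1.944 = 13.1 knots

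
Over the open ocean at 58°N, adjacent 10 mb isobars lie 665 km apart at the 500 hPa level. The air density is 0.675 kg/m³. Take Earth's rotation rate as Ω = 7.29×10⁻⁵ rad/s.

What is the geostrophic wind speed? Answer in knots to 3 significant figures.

Coriolis parameter at 58°N:
f = 2Ω sin φ = 2 × 7.29×10⁻⁵ × sin 58° = 1.24×10⁻⁴ s⁻¹
Pressure gradient: |∂P/∂n| = 1000 Pa / 665000 m = 1.50×10⁻³ Pa/m
Geostrophic balance (pressure-gradient force = Coriolis force):
V_g = (1/(fρ)) |∂P/∂n| = 1.50×10⁻³ / (1.24×10⁻⁴ × 0.675) = 18.0 m/s
Converting: 18.0 m/s × 1.944 = 35.0 knots

35.0 knots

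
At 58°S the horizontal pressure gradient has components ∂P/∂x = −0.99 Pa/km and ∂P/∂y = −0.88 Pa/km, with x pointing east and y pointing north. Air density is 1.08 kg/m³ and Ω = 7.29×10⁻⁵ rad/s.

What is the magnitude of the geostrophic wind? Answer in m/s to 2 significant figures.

Coriolis parameter at 58°S:
f = 2Ω sin φ = 2 × 7.29×10⁻⁵ × sin 58° = 1.24×10⁻⁴ s⁻¹
In the Southern Hemisphere f is negative: f = −1.24×10⁻⁴ s⁻¹.
Component geostrophic relations (x east, y north):
u_g = −(1/(fρ)) ∂P/∂y,  v_g = (1/(fρ)) ∂P/∂x
u_g = −(−0.88×10⁻³)/(−1.24×10⁻⁴ × 1.08) = −6.59 m/s;  v_g = (−0.99×10⁻³)/(−1.24×10⁻⁴ × 1.08) = 7.41 m/s
|V_g| = √(u_g² + v_g²) = 9.92 m/s

9.9 m/s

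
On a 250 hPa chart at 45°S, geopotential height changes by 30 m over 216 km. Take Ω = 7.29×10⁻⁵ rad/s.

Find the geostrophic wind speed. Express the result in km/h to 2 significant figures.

Coriolis parameter at 45°S:
f = 2Ω sin φ = 2 × 7.29×10⁻⁵ × sin 45° = 1.03×10⁻⁴ s⁻¹
Height gradient: |∂Z/∂n| = 30 m / 216000 m = 1.39×10⁻⁴
On a pressure surface, geostrophic balance gives V_g = (g/f)|∂Z/∂n|:
V_g = 9.81 × 1.39×10⁻⁴ / 1.03×10⁻⁴ = 13.2 m/s
Converting: 13.2 m/s × 3.6 = 48 km/h

48 km/h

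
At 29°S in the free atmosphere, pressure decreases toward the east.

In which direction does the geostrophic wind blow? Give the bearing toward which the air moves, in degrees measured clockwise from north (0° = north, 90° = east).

The pressure-gradient force points toward the east (bearing 090°).
Geostrophic balance: in the Southern Hemisphere the Coriolis force deflects motion to the left, so the geostrophic wind blows 90° to the left of the pressure-gradient force (low pressure on the right).
Rotating 090° by 90° counterclockwise gives 000° — the wind blows toward the north.

000°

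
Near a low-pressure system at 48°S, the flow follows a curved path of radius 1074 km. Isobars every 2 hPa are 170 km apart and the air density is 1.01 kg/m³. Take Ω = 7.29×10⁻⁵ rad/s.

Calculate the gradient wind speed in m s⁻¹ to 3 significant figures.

9.91 m s⁻¹

Coriolis parameter at 48°S:
f = 2Ω sin φ = 2 × 7.29×10⁻⁵ × sin 48° = 1.08×10⁻⁴ s⁻¹
Pressure gradient: |∂P/∂n| = 200 Pa / 170000 m = 1.18×10⁻³ Pa/m
Geostrophic speed: V_g = |∂P/∂n|/(fρ) = 1.18×10⁻³/(1.08×10⁻⁴ × 1.01) = 10.8 m/s
Around a low, centrifugal force acts outward with Coriolis, so pressure-gradient force balances both:
(1/ρ)|∂P/∂n| = fV + V²/R  →  V² + fR·V − fR·V_g = 0
With fR = 1.08×10⁻⁴ × 1074×10³ m = 116 m/s:
V = [−fR + √((fR)² + 4 fR V_g)]/2 = [−116 + √(116² + 4×116×10.8)]/2 = 9.91 m/s
Subgeostrophic (V < V_g = 10.8 m/s), as expected around a low.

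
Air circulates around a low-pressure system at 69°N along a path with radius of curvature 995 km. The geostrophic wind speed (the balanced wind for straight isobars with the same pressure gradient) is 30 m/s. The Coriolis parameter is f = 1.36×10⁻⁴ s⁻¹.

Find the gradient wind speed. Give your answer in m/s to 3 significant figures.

25.3 m/s

Around a low, centrifugal force acts outward with Coriolis, so pressure-gradient force balances both:
(1/ρ)|∂P/∂n| = fV + V²/R  →  V² + fR·V − fR·V_g = 0
With fR = 1.36×10⁻⁴ × 995×10³ m = 135 m/s:
V = [−fR + √((fR)² + 4 fR V_g)]/2 = [−135 + √(135² + 4×135×30)]/2 = 25.3 m/s
Subgeostrophic (V < V_g = 30 m/s), as expected around a low.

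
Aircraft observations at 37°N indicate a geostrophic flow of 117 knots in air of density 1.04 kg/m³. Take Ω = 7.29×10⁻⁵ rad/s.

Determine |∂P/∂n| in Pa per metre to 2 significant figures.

5.5×10⁻³ Pa/m

Coriolis parameter at 37°N:
f = 2Ω sin φ = 2 × 7.29×10⁻⁵ × sin 37° = 8.77×10⁻⁵ s⁻¹
Wind speed in SI: 117 knots = 60.2 m/s
Geostrophic balance rearranged: |∂P/∂n| = f ρ V_g
|∂P/∂n| = 8.77×10⁻⁵ × 1.04 × 60.2 = 5.49×10⁻³ Pa/m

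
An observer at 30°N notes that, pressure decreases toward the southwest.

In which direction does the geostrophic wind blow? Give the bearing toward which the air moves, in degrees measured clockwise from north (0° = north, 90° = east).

The pressure-gradient force points toward the southwest (bearing 225°).
Geostrophic balance: in the Northern Hemisphere the Coriolis force deflects motion to the right, so the geostrophic wind blows 90° to the right of the pressure-gradient force (low pressure on the left).
Rotating 225° by 90° clockwise gives 315° — the wind blows toward the northwest.

315°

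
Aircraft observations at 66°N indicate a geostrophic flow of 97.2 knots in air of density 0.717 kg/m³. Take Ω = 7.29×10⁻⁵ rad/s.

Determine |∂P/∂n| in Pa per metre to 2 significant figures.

Coriolis parameter at 66°N:
f = 2Ω sin φ = 2 × 7.29×10⁻⁵ × sin 66° = 1.33×10⁻⁴ s⁻¹
Wind speed in SI: 97.2 knots = 50.0 m/s
Geostrophic balance rearranged: |∂P/∂n| = f ρ V_g
|∂P/∂n| = 1.33×10⁻⁴ × 0.717 × 50.0 = 4.78×10⁻³ Pa/m

4.8×10⁻³ Pa/m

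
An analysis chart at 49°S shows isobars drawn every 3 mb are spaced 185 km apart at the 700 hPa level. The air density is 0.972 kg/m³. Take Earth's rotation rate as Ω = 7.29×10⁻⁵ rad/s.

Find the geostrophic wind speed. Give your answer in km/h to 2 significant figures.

Coriolis parameter at 49°S:
f = 2Ω sin φ = 2 × 7.29×10⁻⁵ × sin 49° = 1.10×10⁻⁴ s⁻¹
Pressure gradient: |∂P/∂n| = 300 Pa / 185000 m = 1.62×10⁻³ Pa/m
Geostrophic balance (pressure-gradient force = Coriolis force):
V_g = (1/(fρ)) |∂P/∂n| = 1.62×10⁻³ / (1.10×10⁻⁴ × 0.972) = 15.2 m/s
Converting: 15.2 m/s × 3.6 = 55 km/h

55 km/h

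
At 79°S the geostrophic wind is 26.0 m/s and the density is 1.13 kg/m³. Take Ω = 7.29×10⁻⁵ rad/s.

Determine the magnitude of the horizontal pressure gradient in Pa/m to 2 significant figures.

Coriolis parameter at 79°S:
f = 2Ω sin φ = 2 × 7.29×10⁻⁵ × sin 79° = 1.43×10⁻⁴ s⁻¹
Geostrophic balance rearranged: |∂P/∂n| = f ρ V_g
|∂P/∂n| = 1.43×10⁻⁴ × 1.13 × 26.0 = 4.20×10⁻³ Pa/m

4.2×10⁻³ Pa/m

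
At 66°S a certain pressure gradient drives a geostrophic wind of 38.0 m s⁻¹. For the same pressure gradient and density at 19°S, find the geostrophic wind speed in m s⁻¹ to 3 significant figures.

With the same pressure gradient and density, V_g ∝ 1/f ∝ 1/sin φ.
V₂ = V₁ · sin φ₁ / sin φ₂ = 38.0 × sin 66° / sin 19°
V₂ = 38.0 × 0.9135/0.3256 = 107 m s⁻¹

107 m s⁻¹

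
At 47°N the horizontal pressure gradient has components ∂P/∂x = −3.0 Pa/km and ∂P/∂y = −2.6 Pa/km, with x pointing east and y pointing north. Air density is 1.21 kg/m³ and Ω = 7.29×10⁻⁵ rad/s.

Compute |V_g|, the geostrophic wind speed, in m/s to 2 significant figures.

Coriolis parameter at 47°N:
f = 2Ω sin φ = 2 × 7.29×10⁻⁵ × sin 47° = 1.07×10⁻⁴ s⁻¹
Component geostrophic relations (x east, y north):
u_g = −(1/(fρ)) ∂P/∂y,  v_g = (1/(fρ)) ∂P/∂x
u_g = −(−2.6×10⁻³)/(1.07×10⁻⁴ × 1.21) = 20.2 m/s;  v_g = (−3.0×10⁻³)/(1.07×10⁻⁴ × 1.21) = −23.3 m/s
|V_g| = √(u_g² + v_g²) = 30.8 m/s

31 m/s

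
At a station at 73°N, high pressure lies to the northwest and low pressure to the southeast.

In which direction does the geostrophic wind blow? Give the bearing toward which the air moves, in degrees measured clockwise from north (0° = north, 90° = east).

225°

The pressure-gradient force points toward the southeast (bearing 135°).
Geostrophic balance: in the Northern Hemisphere the Coriolis force deflects motion to the right, so the geostrophic wind blows 90° to the right of the pressure-gradient force (low pressure on the left).
Rotating 135° by 90° clockwise gives 225° — the wind blows toward the southwest.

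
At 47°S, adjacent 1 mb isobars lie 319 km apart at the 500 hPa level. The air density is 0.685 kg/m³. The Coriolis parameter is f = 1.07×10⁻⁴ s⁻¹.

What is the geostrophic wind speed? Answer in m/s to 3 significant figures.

4.28 m/s

Pressure gradient: |∂P/∂n| = 100 Pa / 319000 m = 3.13×10⁻⁴ Pa/m
Geostrophic balance (pressure-gradient force = Coriolis force):
V_g = (1/(fρ)) |∂P/∂n| = 3.13×10⁻⁴ / (1.07×10⁻⁴ × 0.685) = 4.28 m/s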